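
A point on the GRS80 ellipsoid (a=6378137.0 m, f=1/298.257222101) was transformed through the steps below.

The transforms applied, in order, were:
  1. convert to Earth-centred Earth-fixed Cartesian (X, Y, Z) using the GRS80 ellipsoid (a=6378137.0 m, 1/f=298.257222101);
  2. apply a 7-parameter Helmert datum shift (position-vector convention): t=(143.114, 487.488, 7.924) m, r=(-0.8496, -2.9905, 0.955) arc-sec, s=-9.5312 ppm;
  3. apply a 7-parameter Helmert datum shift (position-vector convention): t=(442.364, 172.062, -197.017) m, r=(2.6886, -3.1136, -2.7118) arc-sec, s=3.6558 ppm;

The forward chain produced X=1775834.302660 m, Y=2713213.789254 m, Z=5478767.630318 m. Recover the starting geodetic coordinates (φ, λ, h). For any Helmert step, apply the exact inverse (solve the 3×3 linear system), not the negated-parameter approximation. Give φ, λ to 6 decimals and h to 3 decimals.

φ=59.554666°, λ=56.795560°, h=3953.973 m

start: X=1775834.3027, Y=2713213.7893, Z=5478767.6303 m
→ Helmert⁻¹: X=1775432.4828, Y=2713126.5665, Z=5478882.4522
→ Helmert⁻¹: X=1775398.2843, Y=2712634.1459, Z=5478912.1818
→ geod (Bowring, a=6378137.000): φ=59.55466600°, λ=56.79556000°, h=3953.9730 m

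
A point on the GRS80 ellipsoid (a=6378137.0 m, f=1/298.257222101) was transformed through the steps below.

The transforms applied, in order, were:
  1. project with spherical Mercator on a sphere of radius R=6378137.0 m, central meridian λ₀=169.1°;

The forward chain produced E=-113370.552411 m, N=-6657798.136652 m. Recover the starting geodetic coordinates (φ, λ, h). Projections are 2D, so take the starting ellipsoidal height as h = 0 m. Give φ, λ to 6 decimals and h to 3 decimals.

φ=-51.205911°, λ=168.081575°, h=0.000 m

start: E=-113370.5524, N=-6657798.1367 m
→ merc⁻¹: φ=-51.20591100°, λ=168.08157500°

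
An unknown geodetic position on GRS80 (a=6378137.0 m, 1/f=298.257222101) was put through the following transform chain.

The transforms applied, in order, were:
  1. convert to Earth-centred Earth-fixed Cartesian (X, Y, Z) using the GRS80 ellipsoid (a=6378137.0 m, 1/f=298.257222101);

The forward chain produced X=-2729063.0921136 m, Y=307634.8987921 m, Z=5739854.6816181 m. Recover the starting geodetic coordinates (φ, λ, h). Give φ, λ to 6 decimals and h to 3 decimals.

φ=64.579756°, λ=173.568457°, h=2326.460 m

start: X=-2729063.0921, Y=307634.8988, Z=5739854.6816 m
→ geod (Bowring, a=6378137.000): φ=64.57975600°, λ=173.56845700°, h=2326.4600 m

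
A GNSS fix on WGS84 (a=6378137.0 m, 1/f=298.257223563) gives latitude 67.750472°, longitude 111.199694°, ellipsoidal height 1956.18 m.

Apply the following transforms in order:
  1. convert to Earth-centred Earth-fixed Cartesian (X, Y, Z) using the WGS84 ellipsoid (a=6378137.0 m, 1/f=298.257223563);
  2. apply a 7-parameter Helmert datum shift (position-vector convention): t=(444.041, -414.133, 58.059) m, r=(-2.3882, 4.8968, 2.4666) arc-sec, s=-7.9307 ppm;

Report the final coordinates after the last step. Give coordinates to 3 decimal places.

X=-875539.154 m, Y=2258389.183 m, Z=5882427.813 m

start: φ=67.750472°, λ=111.199694°, h=1956.180 m
→ ECEF (a=6378137.000, f=1/298.257223563): X=-876102.7822, Y=2258763.5984, Z=5882421.7591
→ Helmert 7p (PV): X=-875539.1544, Y=2258389.1831, Z=5882427.8127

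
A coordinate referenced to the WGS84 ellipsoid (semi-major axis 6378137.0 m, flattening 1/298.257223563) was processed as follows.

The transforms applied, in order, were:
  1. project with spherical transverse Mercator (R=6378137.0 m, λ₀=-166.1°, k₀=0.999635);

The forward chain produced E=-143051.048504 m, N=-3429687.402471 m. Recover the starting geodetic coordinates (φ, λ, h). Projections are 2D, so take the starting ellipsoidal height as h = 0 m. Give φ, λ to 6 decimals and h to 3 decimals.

start: E=-143051.0485, N=-3429687.4025 m
→ tm⁻¹: φ=-30.81205400°, λ=-167.59670600°

φ=-30.812054°, λ=-167.596706°, h=0.000 m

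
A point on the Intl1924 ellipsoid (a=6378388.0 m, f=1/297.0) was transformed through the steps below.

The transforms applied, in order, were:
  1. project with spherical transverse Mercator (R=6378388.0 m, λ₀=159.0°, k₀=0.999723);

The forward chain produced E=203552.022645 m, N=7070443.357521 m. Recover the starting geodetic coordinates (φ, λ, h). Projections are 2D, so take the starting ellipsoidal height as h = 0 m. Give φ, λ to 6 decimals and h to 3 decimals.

φ=63.471430°, λ=163.097025°, h=0.000 m

start: E=203552.0226, N=7070443.3575 m
→ tm⁻¹: φ=63.47143000°, λ=163.09702500°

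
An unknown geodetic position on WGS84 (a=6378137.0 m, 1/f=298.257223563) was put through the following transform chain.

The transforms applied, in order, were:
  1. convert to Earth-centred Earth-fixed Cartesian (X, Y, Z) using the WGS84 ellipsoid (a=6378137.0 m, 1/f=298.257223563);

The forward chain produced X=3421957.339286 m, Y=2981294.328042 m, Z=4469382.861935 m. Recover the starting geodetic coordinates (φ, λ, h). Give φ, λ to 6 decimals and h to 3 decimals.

start: X=3421957.3393, Y=2981294.3280, Z=4469382.8619 m
→ geod (Bowring, a=6378137.000): φ=44.75277800°, λ=41.06319000°, h=2134.9210 m

φ=44.752778°, λ=41.063190°, h=2134.921 m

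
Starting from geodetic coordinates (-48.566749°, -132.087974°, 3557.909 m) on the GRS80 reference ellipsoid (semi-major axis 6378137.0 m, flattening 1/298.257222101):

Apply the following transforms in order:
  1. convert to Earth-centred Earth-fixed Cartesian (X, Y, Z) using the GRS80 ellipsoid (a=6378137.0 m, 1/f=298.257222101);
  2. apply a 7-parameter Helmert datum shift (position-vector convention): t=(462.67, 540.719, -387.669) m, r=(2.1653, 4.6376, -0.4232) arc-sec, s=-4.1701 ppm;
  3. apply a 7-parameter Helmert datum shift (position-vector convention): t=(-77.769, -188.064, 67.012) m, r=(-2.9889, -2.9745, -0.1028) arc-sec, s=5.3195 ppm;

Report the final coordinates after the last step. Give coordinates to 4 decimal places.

start: φ=-48.566749°, λ=-132.087974°, h=3557.909 m
→ ECEF (a=6378137.000, f=1/298.257222101): X=-2835937.0657, Y=-3139918.3666, Z=-4761480.1687
→ Helmert 7p (PV): X=-2835576.0671, Y=-3139308.7511, Z=-4761817.1814
→ Helmert 7p (PV): X=-2835601.8150, Y=-3139581.1033, Z=-4761770.9006

X=-2835601.8150 m, Y=-3139581.1033 m, Z=-4761770.9006 m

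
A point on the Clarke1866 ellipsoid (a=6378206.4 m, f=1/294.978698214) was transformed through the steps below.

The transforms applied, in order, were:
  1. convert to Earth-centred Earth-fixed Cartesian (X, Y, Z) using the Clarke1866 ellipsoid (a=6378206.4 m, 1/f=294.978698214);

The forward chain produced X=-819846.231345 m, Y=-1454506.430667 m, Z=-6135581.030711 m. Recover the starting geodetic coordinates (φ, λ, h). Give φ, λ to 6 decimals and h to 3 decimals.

φ=-74.875241°, λ=-119.408191°, h=634.461 m

start: X=-819846.2313, Y=-1454506.4307, Z=-6135581.0307 m
→ geod (Bowring, a=6378206.400): φ=-74.87524100°, λ=-119.40819100°, h=634.4610 m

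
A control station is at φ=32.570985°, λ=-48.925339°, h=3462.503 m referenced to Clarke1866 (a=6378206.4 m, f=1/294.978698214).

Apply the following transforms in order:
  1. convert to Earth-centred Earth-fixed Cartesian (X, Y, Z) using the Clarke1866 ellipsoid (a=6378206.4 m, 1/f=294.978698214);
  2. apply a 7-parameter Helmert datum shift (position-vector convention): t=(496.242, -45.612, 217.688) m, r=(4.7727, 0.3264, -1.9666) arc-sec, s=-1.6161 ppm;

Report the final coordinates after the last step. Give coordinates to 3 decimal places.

X=3537492.946 m, Y=-4058353.560 m, Z=3415755.054 m

start: φ=32.570985°, λ=-48.925339°, h=3462.503 m
→ ECEF (a=6378206.400, f=1/294.978698214): X=3537035.7073, Y=-4058201.7502, Z=3415642.3846
→ Helmert 7p (PV): X=3537492.9459, Y=-4058353.5604, Z=3415755.0541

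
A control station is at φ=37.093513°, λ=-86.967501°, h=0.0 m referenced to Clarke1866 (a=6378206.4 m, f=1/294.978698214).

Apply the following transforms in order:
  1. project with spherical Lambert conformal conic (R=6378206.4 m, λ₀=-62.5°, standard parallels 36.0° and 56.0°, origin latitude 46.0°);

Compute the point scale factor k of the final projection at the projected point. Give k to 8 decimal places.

0.99697360

start: φ=37.093513°, λ=-86.967501°, h=0.000 m
→ into lcc (λ₀=-62.5°): φ=37.09351300°, λ−λ₀=-24.46750100°
scale k = 0.99697360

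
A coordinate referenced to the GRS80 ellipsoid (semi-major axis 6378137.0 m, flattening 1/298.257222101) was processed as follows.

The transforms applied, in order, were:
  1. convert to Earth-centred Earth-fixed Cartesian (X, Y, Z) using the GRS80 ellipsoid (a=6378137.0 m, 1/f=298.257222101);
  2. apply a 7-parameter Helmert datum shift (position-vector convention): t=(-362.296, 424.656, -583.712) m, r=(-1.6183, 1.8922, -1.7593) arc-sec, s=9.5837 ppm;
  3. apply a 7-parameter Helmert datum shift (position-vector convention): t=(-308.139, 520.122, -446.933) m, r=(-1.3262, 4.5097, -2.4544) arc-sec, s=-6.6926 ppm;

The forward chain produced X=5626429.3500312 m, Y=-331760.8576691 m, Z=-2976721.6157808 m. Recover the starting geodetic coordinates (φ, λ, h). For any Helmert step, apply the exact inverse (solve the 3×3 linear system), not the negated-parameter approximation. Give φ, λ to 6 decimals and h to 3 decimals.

φ=-27.986667°, λ=-3.382051°, h=664.611 m

start: X=5626429.3500, Y=-331760.8577, Z=-2976721.6158 m
→ Helmert⁻¹: X=5626844.1697, Y=-332197.1126, Z=-2976173.7145
→ Helmert⁻¹: X=5627182.6694, Y=-332547.2397, Z=-2975512.4729
→ geod (Bowring, a=6378137.000): φ=-27.98666700°, λ=-3.38205100°, h=664.6110 m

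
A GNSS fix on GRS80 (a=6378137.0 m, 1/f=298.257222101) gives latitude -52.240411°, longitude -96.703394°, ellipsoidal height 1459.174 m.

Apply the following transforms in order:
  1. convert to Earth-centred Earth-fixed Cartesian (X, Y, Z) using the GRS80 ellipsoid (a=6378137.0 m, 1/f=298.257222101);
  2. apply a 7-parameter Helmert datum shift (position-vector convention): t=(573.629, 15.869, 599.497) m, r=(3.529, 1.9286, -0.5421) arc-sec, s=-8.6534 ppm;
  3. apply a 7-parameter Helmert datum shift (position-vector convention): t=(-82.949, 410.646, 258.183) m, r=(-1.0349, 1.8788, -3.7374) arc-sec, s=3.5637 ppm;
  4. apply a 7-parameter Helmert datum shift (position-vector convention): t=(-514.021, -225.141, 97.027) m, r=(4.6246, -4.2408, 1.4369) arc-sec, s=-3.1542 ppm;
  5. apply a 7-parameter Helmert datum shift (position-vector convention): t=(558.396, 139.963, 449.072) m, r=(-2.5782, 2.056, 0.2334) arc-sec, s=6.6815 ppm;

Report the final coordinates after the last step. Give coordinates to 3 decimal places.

start: φ=-52.240411°, λ=-96.703394°, h=1459.174 m
→ ECEF (a=6378137.000, f=1/298.257222101): X=-456965.8963, Y=-3887977.6703, Z=-5020381.8943
→ Helmert 7p (PV): X=-456445.4719, Y=-3887841.0628, Z=-5019801.2004
→ Helmert 7p (PV): X=-456646.2172, Y=-3887461.1874, Z=-5019537.2422
→ Helmert 7p (PV): X=-457028.5155, Y=-3887564.7066, Z=-5019520.9305
→ Helmert 7p (PV): X=-456518.8078, Y=-3887513.9773, Z=-5019052.2480

X=-456518.808 m, Y=-3887513.977 m, Z=-5019052.248 m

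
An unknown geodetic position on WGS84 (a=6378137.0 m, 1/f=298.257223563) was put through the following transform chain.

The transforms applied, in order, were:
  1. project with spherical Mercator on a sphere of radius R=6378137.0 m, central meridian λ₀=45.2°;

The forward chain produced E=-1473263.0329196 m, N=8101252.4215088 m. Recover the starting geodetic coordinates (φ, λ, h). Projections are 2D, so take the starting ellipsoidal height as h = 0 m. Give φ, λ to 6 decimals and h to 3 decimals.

φ=58.631920°, λ=31.965453°, h=0.000 m

start: E=-1473263.0329, N=8101252.4215 m
→ merc⁻¹: φ=58.63192000°, λ=31.96545300°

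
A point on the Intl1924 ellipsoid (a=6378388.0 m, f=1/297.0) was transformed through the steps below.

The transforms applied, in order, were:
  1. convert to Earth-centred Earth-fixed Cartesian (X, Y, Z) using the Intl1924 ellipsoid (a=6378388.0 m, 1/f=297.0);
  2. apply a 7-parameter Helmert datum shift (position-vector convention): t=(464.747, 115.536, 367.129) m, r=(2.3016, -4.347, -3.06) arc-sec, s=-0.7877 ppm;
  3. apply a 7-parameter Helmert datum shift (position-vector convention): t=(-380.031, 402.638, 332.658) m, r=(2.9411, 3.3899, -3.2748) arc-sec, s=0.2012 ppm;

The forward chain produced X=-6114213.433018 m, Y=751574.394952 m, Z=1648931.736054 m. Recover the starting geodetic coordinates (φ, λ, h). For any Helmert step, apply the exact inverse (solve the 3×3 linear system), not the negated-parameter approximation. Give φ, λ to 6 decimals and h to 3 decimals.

φ=15.076012°, λ=172.998458°, h=-0.213 m

start: X=-6114213.4330, Y=751574.3950, Z=1648931.7361 m
→ Helmert⁻¹: X=-6113871.1893, Y=751098.0434, Z=1648487.5569
→ Helmert⁻¹: X=-6114317.1560, Y=750910.7831, Z=1648242.2055
→ geod (Bowring, a=6378388.000): φ=15.07601200°, λ=172.99845800°, h=-0.2130 m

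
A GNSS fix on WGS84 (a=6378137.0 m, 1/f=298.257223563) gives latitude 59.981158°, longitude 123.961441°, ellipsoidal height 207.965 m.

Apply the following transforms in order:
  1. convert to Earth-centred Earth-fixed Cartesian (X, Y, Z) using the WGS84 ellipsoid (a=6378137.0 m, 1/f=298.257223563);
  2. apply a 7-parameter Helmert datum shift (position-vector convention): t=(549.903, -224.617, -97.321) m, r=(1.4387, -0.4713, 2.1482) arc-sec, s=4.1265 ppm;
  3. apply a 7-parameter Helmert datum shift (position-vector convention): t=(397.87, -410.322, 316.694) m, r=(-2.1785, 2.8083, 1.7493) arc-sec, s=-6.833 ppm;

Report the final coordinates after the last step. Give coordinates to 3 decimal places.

start: φ=59.981158°, λ=123.961441°, h=207.965 m
→ ECEF (a=6378137.000, f=1/298.257223563): X=-1787087.6553, Y=2653316.3922, Z=5499607.2901
→ Helmert 7p (PV): X=-1786585.3268, Y=2653045.7520, Z=5499547.0869
→ Helmert 7p (PV): X=-1786122.8730, Y=2652660.2340, Z=5499822.5063

X=-1786122.873 m, Y=2652660.234 m, Z=5499822.506 m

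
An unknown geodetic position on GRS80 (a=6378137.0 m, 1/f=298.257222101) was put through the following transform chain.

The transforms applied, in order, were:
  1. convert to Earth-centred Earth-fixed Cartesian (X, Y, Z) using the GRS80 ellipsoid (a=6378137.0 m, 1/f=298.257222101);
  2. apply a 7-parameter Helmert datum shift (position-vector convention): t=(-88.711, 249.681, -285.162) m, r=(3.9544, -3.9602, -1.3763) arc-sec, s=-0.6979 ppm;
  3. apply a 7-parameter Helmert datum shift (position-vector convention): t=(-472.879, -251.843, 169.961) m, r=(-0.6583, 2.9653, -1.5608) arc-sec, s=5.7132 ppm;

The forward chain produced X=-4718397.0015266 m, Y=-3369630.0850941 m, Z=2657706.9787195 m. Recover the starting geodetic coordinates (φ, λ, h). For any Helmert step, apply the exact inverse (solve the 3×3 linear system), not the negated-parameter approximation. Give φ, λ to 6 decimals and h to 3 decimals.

φ=24.775101°, λ=-144.463821°, h=3364.307 m

start: X=-4718397.0015, Y=-3369630.0851, Z=2657706.9787 m
→ Helmert⁻¹: X=-4717909.8759, Y=-3369403.1739, Z=2657443.2557
→ Helmert⁻¹: X=-4717750.9433, Y=-3369635.7301, Z=2657885.4523
→ geod (Bowring, a=6378137.000): φ=24.77510100°, λ=-144.46382100°, h=3364.3070 m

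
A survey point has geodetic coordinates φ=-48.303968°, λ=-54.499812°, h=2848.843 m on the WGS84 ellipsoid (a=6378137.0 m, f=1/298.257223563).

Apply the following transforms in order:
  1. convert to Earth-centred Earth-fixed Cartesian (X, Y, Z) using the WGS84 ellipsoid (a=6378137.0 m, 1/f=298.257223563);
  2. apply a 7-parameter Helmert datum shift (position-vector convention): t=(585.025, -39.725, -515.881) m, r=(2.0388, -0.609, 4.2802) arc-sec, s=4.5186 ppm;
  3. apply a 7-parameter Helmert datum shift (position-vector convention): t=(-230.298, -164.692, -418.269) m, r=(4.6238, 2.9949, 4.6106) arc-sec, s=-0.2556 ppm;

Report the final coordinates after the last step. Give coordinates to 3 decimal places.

X=2469872.683 m, Y=-3461924.948 m, Z=-4742647.622 m

start: φ=-48.303968°, λ=-54.499812°, h=2848.843 m
→ ECEF (a=6378137.000, f=1/298.257223563): X=2469413.0604, Y=-3461965.4004, Z=-4741552.8601
→ Helmert 7p (PV): X=2470095.0828, Y=-3461922.6581, Z=-4742117.0948
→ Helmert 7p (PV): X=2469872.6832, Y=-3461924.9485, Z=-4742647.6220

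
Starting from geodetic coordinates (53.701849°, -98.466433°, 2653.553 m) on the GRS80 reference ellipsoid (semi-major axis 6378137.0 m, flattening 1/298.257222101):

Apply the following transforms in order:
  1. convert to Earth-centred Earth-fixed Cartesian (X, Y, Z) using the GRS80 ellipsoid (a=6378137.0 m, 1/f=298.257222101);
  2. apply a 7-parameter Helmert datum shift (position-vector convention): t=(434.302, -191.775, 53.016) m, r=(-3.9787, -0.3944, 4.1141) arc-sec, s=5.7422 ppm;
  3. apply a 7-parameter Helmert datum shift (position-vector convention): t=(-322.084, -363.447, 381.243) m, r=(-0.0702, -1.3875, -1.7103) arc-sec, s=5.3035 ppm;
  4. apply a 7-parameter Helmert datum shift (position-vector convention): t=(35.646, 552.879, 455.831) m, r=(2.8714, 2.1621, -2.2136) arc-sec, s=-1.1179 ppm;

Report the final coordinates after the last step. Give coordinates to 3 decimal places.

start: φ=53.701849°, λ=-98.466433°, h=2653.553 m
→ ECEF (a=6378137.000, f=1/298.257222101): X=-557351.1388, Y=-3744328.0125, Z=5119307.1153
→ Helmert 7p (PV): X=-556855.1422, Y=-3744453.6567, Z=5119460.6875
→ Helmert 7p (PV): X=-557245.6655, Y=-3744830.6027, Z=5119866.6100
→ Helmert 7p (PV): X=-557195.9182, Y=-3744338.8304, Z=5120270.4272

X=-557195.918 m, Y=-3744338.830 m, Z=5120270.427 m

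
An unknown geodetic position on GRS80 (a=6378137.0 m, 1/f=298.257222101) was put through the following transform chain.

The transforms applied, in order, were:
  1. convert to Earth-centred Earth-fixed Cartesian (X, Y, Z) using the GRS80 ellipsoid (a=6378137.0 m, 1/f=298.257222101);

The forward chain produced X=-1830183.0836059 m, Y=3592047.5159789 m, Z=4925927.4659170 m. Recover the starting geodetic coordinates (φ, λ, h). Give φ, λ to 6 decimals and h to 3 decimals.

φ=50.891294°, λ=116.999284°, h=2.939 m

start: X=-1830183.0836, Y=3592047.5160, Z=4925927.4659 m
→ geod (Bowring, a=6378137.000): φ=50.89129400°, λ=116.99928400°, h=2.9390 m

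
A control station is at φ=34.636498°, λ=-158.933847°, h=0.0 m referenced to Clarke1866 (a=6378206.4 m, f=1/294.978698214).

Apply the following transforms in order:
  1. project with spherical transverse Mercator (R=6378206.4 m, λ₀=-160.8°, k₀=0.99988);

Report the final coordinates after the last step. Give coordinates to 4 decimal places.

start: φ=34.636498°, λ=-158.933847°, h=0.000 m
→ tm (R=6378206.4, λ₀=-160.8°): E=170914.5541, N=3856878.9004

E=170914.5541 m, N=3856878.9004 m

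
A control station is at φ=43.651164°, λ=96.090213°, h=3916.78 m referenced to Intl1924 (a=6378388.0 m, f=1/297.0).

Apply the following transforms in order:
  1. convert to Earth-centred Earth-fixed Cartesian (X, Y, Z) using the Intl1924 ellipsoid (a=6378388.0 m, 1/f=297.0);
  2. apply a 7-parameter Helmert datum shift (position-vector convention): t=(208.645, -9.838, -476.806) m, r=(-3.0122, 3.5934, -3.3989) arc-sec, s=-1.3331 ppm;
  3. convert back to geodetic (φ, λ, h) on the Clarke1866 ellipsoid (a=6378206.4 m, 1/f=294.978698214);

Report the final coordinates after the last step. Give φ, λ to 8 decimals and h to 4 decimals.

φ=43.64884920°, λ=96.08568722°, h=3807.1118 m

start: φ=43.651164°, λ=96.090213°, h=3916.780 m
→ ECEF (a=6378388.000, f=1/297.0): X=-490724.2426, Y=4599257.4100, Z=4382909.9573
→ Helmert 7p (PV): X=-490362.7995, Y=4599313.5330, Z=4382368.6921
→ geod (Bowring, a=6378206.400): φ=43.64884920°, λ=96.08568722°, h=3807.1118 m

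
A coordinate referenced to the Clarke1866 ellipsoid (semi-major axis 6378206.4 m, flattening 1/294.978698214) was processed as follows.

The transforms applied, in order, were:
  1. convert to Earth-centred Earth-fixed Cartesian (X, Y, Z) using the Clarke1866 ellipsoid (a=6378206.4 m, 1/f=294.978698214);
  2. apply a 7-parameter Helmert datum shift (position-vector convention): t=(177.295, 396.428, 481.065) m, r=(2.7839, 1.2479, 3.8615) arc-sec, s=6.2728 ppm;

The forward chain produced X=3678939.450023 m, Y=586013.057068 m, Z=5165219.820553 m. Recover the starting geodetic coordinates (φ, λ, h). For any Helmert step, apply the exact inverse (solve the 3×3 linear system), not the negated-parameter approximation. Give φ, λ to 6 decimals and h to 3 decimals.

start: X=3678939.4500, Y=586013.0571, Z=5165219.8206 m
→ Helmert⁻¹: X=3678718.7958, Y=585613.7929, Z=5164720.7107
→ geod (Bowring, a=6378206.400): φ=54.38339700°, λ=9.04499800°, h=3950.1520 m

φ=54.383397°, λ=9.044998°, h=3950.152 m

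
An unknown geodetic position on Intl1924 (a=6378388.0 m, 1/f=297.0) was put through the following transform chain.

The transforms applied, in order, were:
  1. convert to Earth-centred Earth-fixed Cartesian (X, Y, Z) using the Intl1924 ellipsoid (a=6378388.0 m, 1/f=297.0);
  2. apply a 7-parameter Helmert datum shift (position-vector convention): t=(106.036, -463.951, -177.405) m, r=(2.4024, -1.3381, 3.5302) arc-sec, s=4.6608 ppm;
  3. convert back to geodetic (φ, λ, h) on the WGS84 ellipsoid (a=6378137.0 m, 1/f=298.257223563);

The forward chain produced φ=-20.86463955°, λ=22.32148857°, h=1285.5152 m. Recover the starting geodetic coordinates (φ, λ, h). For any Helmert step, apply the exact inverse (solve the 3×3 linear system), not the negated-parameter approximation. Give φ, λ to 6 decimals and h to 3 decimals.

φ=-20.864040°, λ=22.324838°, h=1026.329 m

start: φ=-20.864640°, λ=22.321489°, h=1285.515 m
→ ECEF (a=6378137.000, f=1/298.257223563): X=5516750.6265, Y=2265001.7589, Z=-2257855.3539
→ Helmert⁻¹: X=5516643.0031, Y=2265334.4382, Z=-2257729.5992
→ geod (Bowring, a=6378388.000): φ=-20.86404000°, λ=22.32483800°, h=1026.3290 m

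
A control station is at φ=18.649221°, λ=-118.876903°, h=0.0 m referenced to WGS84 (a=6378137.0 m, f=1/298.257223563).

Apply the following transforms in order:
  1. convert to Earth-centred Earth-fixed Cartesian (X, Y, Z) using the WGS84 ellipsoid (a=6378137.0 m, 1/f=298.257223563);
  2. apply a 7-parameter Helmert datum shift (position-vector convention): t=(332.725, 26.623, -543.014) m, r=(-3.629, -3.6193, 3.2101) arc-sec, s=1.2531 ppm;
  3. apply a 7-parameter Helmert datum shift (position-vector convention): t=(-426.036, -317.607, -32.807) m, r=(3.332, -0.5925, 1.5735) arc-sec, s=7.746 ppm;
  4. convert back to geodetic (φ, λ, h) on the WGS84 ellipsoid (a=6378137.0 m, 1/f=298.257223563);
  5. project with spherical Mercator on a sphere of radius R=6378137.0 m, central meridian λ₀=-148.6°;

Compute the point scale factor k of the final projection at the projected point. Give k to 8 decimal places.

start: φ=18.649221°, λ=-118.876903°, h=0.000 m
→ ECEF (a=6378137.000, f=1/298.257223563): X=-2919461.1611, Y=-5293637.3291, Z=2026598.6642
→ Helmert 7p (PV): X=-2919085.2700, Y=-5293627.1194, Z=2026100.0981
→ Helmert 7p (PV): X=-2919499.3543, Y=-5294040.7292, Z=2025989.0862
→ geod (Bowring, a=6378137.000): φ=18.64292934°, λ=-118.87537368°, h=157.2834 m
→ into merc (λ₀=-148.6°): φ=18.64292934°, λ−λ₀=29.72462632°
scale k = 1.05537649

1.05537649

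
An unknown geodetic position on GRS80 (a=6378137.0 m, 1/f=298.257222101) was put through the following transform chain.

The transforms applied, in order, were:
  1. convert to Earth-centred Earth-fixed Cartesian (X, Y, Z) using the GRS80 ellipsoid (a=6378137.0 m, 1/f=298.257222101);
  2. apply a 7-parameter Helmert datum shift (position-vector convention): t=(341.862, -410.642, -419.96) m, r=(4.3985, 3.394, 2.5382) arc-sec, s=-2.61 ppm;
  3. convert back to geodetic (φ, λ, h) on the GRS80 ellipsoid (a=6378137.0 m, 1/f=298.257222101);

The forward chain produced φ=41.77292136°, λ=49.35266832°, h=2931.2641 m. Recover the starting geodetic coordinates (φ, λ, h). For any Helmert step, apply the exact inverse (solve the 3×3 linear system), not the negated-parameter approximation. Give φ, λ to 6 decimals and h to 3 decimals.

start: φ=41.772921°, λ=49.352668°, h=2931.264 m
→ ECEF (a=6378137.000, f=1/298.257222101): X=3104594.2706, Y=3616142.2899, Z=4228779.6898
→ Helmert⁻¹: X=3104235.4257, Y=3616614.3572, Z=4229184.6443
→ geod (Bowring, a=6378137.000): φ=41.77489300°, λ=49.35963800°, h=3293.8590 m

φ=41.774893°, λ=49.359638°, h=3293.859 m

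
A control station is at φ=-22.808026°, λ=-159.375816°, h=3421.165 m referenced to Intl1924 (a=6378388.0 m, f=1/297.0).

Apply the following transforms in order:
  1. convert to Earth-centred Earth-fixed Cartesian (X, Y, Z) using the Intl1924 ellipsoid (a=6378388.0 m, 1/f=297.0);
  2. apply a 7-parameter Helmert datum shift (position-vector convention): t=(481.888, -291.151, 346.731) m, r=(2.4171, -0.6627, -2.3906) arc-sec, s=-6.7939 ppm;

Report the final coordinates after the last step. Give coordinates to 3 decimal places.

X=-5508063.016 m, Y=-2073372.356 m, Z=-2458172.477 m

start: φ=-22.808026°, λ=-159.375816°, h=3421.165 m
→ ECEF (a=6378388.000, f=1/297.0): X=-5508566.1997, Y=-2073187.9431, Z=-2458493.9181
→ Helmert 7p (PV): X=-5508063.0163, Y=-2073372.3559, Z=-2458172.4768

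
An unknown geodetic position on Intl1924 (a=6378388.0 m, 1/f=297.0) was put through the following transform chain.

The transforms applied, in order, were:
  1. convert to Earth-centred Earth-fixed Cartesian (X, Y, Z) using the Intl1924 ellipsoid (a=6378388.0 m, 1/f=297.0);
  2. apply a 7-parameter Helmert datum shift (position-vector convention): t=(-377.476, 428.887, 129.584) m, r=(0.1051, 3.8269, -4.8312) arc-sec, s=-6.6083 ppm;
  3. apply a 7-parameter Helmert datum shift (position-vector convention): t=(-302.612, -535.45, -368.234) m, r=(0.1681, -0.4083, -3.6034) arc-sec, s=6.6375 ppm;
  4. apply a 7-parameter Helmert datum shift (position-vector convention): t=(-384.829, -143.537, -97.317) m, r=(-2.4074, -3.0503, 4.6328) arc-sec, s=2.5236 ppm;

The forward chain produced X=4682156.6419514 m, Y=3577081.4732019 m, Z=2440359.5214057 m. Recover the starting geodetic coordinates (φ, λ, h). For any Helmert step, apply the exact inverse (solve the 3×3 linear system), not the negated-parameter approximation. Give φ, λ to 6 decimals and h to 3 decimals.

start: X=4682156.6420, Y=3577081.4732, Z=2440359.5214 m
→ Helmert⁻¹: X=4682646.0866, Y=3577082.3252, Z=2440423.1810
→ Helmert⁻¹: X=4682859.9460, Y=3577677.8266, Z=2440763.0290
→ Helmert⁻¹: X=4683139.2961, Y=3577383.5130, Z=2440734.6385
→ geod (Bowring, a=6378388.000): φ=22.63442000°, λ=37.37569500°, h=3378.9810 m

φ=22.634420°, λ=37.375695°, h=3378.981 m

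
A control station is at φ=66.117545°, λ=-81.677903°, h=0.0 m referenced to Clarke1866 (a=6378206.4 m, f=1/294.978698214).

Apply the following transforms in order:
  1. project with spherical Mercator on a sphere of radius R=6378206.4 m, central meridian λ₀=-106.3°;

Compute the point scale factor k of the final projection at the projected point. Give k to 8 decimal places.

2.46997982

start: φ=66.117545°, λ=-81.677903°, h=0.000 m
→ into merc (λ₀=-106.3°): φ=66.11754500°, λ−λ₀=24.62209700°
scale k = 2.46997982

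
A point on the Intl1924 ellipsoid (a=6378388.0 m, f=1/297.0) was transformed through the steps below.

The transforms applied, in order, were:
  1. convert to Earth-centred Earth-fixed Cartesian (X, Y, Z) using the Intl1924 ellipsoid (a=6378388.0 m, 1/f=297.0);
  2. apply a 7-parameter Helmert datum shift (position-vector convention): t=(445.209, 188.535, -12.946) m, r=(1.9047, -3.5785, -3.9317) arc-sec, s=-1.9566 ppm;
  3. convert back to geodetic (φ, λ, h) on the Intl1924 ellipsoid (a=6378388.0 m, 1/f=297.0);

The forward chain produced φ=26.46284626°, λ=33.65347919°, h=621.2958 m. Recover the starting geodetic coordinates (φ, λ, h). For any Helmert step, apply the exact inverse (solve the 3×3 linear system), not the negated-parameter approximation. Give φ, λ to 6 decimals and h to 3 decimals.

φ=26.463736°, λ=33.655417°, h=213.907 m

start: φ=26.462846°, λ=33.653479°, h=621.296 m
→ ECEF (a=6378388.000, f=1/297.0): X=4756736.5913, Y=3166771.9648, Z=2825375.8361
→ Helmert⁻¹: X=4756289.3426, Y=3166706.3765, Z=2825282.5509
→ geod (Bowring, a=6378388.000): φ=26.46373600°, λ=33.65541700°, h=213.9070 m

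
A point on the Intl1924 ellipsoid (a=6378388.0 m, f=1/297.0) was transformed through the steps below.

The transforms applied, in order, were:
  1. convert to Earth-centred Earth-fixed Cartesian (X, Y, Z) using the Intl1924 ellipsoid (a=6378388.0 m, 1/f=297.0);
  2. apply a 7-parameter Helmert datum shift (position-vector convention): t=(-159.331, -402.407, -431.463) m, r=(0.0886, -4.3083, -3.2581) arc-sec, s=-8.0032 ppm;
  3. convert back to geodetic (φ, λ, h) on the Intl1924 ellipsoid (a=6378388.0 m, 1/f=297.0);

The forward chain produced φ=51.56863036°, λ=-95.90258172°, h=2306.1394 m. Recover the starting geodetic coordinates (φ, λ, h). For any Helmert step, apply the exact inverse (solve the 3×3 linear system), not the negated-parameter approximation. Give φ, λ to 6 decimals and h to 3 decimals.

start: φ=51.568630°, λ=-95.902582°, h=2306.139 m
→ ECEF (a=6378388.000, f=1/297.0): X=-408705.9261, Y=-3953223.3466, Z=4975016.1507
→ Helmert⁻¹: X=-408383.5022, Y=-3952856.8886, Z=4975497.6614
→ geod (Bowring, a=6378388.000): φ=51.57411800°, λ=-95.89850100°, h=2436.1840 m

φ=51.574118°, λ=-95.898501°, h=2436.184 m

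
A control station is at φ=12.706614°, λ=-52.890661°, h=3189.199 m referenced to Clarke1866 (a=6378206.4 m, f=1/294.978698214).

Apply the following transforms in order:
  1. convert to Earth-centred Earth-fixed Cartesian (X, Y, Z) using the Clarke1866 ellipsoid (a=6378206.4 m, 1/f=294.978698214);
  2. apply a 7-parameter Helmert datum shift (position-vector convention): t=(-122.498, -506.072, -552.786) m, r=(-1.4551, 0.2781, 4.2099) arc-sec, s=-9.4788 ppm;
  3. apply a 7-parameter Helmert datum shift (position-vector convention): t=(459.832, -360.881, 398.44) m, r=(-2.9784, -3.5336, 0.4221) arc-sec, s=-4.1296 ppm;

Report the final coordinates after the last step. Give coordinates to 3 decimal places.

start: φ=12.706614°, λ=-52.890661°, h=3189.199 m
→ ECEF (a=6378206.400, f=1/294.978698214): X=3756460.0506, Y=-4965248.1242, Z=1394376.3924
→ Helmert 7p (PV): X=3756405.1664, Y=-4965620.6257, Z=1393840.3518
→ Helmert 7p (PV): X=3756835.7692, Y=-4965933.1871, Z=1394369.0897

X=3756835.769 m, Y=-4965933.187 m, Z=1394369.090 m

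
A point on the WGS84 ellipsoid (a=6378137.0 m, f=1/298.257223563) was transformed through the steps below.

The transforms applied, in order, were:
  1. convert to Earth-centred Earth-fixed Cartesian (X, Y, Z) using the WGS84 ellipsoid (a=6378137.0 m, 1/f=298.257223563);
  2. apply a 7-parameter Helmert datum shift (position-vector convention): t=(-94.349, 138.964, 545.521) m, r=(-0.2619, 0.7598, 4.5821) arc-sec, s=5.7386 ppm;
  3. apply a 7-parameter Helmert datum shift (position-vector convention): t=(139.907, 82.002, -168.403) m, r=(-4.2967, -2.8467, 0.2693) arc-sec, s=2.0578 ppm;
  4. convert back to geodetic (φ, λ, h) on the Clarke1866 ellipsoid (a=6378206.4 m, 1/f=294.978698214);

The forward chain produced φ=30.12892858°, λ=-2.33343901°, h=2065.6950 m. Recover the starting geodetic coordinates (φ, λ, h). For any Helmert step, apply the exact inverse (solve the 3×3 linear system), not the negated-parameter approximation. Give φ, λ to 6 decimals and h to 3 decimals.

start: φ=30.128929°, λ=-2.333439°, h=2065.695 m
→ ECEF (a=6378206.400, f=1/294.978698214): X=5518415.4161, Y=-224868.3929, Z=3183606.4116
→ Helmert⁻¹: X=5518307.7985, Y=-225023.4561, Z=3183687.4163
→ Helmert⁻¹: X=5518353.7496, Y=-225287.7580, Z=3183143.6701
→ geod (Bowring, a=6378137.000): φ=30.12366100°, λ=-2.33781200°, h=1804.5490 m

φ=30.123661°, λ=-2.337812°, h=1804.549 m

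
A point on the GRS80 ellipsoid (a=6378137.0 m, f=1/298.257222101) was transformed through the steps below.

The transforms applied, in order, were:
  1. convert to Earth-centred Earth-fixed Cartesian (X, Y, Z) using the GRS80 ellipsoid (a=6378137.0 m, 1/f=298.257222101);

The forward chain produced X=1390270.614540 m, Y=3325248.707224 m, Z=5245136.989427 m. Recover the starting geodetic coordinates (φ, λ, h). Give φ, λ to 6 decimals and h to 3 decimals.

start: X=1390270.6145, Y=3325248.7072, Z=5245136.9894 m
→ geod (Bowring, a=6378137.000): φ=55.68459600°, λ=67.31042800°, h=498.6080 m

φ=55.684596°, λ=67.310428°, h=498.608 m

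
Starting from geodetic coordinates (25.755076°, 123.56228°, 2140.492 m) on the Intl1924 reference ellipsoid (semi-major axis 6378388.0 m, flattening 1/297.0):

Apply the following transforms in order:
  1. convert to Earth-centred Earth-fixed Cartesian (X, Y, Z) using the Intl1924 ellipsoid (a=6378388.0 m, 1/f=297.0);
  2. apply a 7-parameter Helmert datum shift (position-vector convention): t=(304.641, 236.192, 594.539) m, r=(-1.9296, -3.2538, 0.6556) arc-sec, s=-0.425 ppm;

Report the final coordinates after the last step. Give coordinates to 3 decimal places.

start: φ=25.755076°, λ=123.562280°, h=2140.492 m
→ ECEF (a=6378388.000, f=1/297.0): X=-3179032.7352, Y=4791669.7650, Z=2755615.9685
→ Helmert 7p (PV): X=-3178785.4426, Y=4791919.5949, Z=2756114.3617

X=-3178785.443 m, Y=4791919.595 m, Z=2756114.362 m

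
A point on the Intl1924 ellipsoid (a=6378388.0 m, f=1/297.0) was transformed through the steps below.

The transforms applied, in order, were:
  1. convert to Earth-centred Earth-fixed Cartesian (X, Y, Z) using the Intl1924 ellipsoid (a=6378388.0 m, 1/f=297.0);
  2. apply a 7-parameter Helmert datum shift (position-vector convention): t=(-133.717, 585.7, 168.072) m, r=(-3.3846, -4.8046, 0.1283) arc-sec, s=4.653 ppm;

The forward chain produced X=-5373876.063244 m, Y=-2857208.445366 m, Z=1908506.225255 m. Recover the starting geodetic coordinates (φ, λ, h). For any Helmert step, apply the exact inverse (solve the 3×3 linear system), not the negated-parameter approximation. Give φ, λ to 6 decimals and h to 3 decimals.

start: X=-5373876.0632, Y=-2857208.4454, Z=1908506.2253 m
→ Helmert⁻¹: X=-5373674.6667, Y=-2857808.8207, Z=1908407.5509
→ geod (Bowring, a=6378388.000): φ=17.51974600°, λ=-151.99521800°, h=2059.6220 m

φ=17.519746°, λ=-151.995218°, h=2059.622 m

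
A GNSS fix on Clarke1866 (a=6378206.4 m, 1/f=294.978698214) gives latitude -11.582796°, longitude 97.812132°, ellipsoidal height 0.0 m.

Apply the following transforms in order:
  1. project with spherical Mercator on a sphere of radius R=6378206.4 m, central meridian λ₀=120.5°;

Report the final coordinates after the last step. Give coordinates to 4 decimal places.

start: φ=-11.582796°, λ=97.812132°, h=0.000 m
→ merc (R=6378206.4, λ₀=120.5°): E=-2525629.3938, N=-1298278.3223

E=-2525629.3938 m, N=-1298278.3223 m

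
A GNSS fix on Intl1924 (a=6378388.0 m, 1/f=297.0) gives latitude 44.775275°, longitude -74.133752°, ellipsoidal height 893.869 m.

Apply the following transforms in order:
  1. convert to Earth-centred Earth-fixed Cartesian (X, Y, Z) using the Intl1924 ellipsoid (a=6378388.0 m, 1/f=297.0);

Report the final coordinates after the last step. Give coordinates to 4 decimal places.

start: φ=44.775275°, λ=-74.133752°, h=893.869 m
→ ECEF (a=6378388.000, f=1/297.0): X=1240125.3907, Y=-4363247.7165, Z=4470364.4619

X=1240125.3907 m, Y=-4363247.7165 m, Z=4470364.4619 m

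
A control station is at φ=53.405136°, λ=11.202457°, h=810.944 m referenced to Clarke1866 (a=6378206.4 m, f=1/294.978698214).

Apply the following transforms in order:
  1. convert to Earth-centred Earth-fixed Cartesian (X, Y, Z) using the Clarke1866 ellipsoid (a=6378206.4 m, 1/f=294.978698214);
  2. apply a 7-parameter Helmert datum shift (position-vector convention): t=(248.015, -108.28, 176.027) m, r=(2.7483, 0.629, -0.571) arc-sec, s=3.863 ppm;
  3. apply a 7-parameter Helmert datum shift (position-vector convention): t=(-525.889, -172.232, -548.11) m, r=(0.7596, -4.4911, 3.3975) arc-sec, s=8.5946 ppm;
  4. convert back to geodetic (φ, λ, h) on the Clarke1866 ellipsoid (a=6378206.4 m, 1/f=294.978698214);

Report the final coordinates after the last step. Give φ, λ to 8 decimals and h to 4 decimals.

φ=53.40673940°, λ=11.19891685°, h=396.9778 m

start: φ=53.405136°, λ=11.202457°, h=810.944 m
→ ECEF (a=6378206.400, f=1/294.978698214): X=3738576.7478, Y=740424.7376, Z=5097998.2919
→ Helmert 7p (PV): X=3738856.8010, Y=740241.0417, Z=5098192.4773
→ Helmert 7p (PV): X=3738239.8466, Y=740117.9820, Z=5097772.3189
→ geod (Bowring, a=6378206.400): φ=53.40673940°, λ=11.19891685°, h=396.9778 m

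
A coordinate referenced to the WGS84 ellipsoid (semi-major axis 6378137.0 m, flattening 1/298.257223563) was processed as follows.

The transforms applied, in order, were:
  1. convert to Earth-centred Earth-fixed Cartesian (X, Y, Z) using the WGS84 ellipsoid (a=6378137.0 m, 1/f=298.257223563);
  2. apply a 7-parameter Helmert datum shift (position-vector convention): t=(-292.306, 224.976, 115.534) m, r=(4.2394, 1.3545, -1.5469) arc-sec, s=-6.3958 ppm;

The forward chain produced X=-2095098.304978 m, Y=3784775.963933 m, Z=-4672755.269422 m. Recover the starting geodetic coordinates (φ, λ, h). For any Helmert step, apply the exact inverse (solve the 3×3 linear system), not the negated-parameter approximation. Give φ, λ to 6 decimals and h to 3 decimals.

φ=-47.402884°, λ=118.965879°, h=1081.046 m

start: X=-2095098.3050, Y=3784775.9639, Z=-4672755.2694 m
→ Helmert⁻¹: X=-2094817.0923, Y=3784463.4382, Z=-4672992.2294
→ geod (Bowring, a=6378137.000): φ=-47.40288400°, λ=118.96587900°, h=1081.0460 m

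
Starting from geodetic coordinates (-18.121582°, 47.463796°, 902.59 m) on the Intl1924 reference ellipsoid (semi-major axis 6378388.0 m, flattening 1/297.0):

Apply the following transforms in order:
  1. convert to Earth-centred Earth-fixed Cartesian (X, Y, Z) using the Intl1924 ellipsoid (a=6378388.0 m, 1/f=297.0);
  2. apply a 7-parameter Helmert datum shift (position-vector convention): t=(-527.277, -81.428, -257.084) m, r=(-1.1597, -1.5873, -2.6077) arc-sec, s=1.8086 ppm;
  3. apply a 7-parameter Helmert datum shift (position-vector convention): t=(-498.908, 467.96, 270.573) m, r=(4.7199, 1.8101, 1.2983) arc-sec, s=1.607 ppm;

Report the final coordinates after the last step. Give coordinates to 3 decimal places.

X=4099186.078 m, Y=4469289.940 m, Z=-1971403.660 m

start: φ=-18.121582°, λ=47.463796°, h=902.590 m
→ ECEF (a=6378388.000, f=1/297.0): X=4100172.0214, Y=4468880.1417, Z=-1971483.1209
→ Helmert 7p (PV): X=4099723.8293, Y=4468743.8752, Z=-1971737.3436
→ Helmert 7p (PV): X=4099186.0785, Y=4469289.9403, Z=-1971403.6597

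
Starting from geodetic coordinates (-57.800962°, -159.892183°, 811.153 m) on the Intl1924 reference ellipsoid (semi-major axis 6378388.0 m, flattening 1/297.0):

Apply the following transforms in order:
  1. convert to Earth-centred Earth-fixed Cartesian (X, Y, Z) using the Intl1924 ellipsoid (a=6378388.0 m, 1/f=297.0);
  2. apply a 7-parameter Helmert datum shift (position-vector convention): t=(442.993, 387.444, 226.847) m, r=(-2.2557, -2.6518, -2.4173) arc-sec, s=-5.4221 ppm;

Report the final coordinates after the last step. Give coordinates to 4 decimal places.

X=-3199235.1190 m, Y=-1171065.0431 m, Z=-5374529.6778 m

start: φ=-57.800962°, λ=-159.892183°, h=811.153 m
→ ECEF (a=6378388.000, f=1/297.0): X=-3199750.8320, Y=-1171437.5600, Z=-5374757.3412
→ Helmert 7p (PV): X=-3199235.1190, Y=-1171065.0431, Z=-5374529.6778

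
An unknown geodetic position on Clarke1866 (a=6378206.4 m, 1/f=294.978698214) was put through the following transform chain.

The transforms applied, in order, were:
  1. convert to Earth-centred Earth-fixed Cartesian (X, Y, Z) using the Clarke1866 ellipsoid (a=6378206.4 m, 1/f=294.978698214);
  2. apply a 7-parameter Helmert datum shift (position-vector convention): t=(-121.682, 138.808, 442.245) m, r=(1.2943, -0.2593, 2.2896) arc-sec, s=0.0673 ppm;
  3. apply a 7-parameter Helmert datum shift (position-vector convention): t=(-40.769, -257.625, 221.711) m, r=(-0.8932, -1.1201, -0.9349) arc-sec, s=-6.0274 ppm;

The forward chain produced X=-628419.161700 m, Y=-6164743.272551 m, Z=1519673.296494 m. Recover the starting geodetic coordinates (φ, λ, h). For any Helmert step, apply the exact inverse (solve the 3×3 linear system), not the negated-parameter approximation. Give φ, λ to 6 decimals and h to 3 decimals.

start: X=-628419.1617, Y=-6164743.2726, Z=1519673.2965 m
→ Helmert⁻¹: X=-628345.9882, Y=-6164532.2313, Z=1519437.4614
→ Helmert⁻¹: X=-628290.7838, Y=-6164654.1183, Z=1519034.5869
→ geod (Bowring, a=6378206.400): φ=13.86410500°, λ=-95.81939200°, h=3086.0250 m

φ=13.864105°, λ=-95.819392°, h=3086.025 m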